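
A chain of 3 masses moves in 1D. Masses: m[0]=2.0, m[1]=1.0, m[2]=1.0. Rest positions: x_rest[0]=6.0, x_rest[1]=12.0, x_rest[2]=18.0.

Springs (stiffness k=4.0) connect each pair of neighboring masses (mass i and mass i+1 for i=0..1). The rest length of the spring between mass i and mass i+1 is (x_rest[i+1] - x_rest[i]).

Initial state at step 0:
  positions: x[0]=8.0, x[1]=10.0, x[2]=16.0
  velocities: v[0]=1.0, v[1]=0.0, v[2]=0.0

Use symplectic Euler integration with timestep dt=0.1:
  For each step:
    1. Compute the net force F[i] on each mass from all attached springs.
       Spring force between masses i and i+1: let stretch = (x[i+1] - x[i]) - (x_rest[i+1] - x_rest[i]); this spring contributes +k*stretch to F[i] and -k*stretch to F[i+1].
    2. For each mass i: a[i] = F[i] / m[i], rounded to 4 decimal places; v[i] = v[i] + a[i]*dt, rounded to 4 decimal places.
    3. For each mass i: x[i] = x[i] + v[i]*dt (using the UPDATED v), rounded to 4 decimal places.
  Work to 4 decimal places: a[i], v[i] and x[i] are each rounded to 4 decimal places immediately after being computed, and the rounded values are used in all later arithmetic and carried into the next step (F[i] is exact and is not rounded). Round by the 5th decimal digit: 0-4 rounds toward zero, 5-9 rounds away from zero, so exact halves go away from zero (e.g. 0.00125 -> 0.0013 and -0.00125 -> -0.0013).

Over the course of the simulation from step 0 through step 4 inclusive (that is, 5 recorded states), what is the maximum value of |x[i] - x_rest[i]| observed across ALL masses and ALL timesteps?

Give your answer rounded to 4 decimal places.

Answer: 2.0200

Derivation:
Step 0: x=[8.0000 10.0000 16.0000] v=[1.0000 0.0000 0.0000]
Step 1: x=[8.0200 10.1600 16.0000] v=[0.2000 1.6000 0.0000]
Step 2: x=[7.9628 10.4680 16.0064] v=[-0.5720 3.0800 0.0640]
Step 3: x=[7.8357 10.8973 16.0313] v=[-1.2710 4.2933 0.2486]
Step 4: x=[7.6498 11.4095 16.0908] v=[-1.8587 5.1223 0.5950]
Max displacement = 2.0200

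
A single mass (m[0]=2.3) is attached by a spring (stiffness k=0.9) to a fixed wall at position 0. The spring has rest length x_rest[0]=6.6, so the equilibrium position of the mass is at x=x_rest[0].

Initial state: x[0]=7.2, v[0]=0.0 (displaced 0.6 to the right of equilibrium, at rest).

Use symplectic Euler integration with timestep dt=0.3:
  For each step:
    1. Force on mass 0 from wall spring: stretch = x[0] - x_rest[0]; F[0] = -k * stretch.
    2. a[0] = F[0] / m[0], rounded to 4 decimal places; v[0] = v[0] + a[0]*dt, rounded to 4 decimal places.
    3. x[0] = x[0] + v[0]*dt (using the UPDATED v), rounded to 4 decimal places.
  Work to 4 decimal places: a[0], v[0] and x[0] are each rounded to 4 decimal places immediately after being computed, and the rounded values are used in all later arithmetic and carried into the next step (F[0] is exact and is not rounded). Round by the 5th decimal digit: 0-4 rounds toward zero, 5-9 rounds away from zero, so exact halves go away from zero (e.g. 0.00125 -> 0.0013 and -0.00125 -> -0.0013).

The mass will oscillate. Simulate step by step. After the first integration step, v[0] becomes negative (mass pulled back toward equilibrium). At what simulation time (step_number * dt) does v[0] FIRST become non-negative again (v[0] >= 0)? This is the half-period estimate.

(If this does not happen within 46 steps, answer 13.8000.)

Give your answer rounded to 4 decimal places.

Step 0: x=[7.2000] v=[0.0000]
Step 1: x=[7.1789] v=[-0.0704]
Step 2: x=[7.1374] v=[-0.1384]
Step 3: x=[7.0770] v=[-0.2015]
Step 4: x=[6.9998] v=[-0.2575]
Step 5: x=[6.9085] v=[-0.3044]
Step 6: x=[6.8063] v=[-0.3406]
Step 7: x=[6.6969] v=[-0.3648]
Step 8: x=[6.5840] v=[-0.3762]
Step 9: x=[6.4717] v=[-0.3743]
Step 10: x=[6.3639] v=[-0.3592]
Step 11: x=[6.2645] v=[-0.3315]
Step 12: x=[6.1769] v=[-0.2921]
Step 13: x=[6.1042] v=[-0.2424]
Step 14: x=[6.0489] v=[-0.1842]
Step 15: x=[6.0131] v=[-0.1195]
Step 16: x=[5.9979] v=[-0.0506]
Step 17: x=[6.0039] v=[0.0201]
First v>=0 after going negative at step 17, time=5.1000

Answer: 5.1000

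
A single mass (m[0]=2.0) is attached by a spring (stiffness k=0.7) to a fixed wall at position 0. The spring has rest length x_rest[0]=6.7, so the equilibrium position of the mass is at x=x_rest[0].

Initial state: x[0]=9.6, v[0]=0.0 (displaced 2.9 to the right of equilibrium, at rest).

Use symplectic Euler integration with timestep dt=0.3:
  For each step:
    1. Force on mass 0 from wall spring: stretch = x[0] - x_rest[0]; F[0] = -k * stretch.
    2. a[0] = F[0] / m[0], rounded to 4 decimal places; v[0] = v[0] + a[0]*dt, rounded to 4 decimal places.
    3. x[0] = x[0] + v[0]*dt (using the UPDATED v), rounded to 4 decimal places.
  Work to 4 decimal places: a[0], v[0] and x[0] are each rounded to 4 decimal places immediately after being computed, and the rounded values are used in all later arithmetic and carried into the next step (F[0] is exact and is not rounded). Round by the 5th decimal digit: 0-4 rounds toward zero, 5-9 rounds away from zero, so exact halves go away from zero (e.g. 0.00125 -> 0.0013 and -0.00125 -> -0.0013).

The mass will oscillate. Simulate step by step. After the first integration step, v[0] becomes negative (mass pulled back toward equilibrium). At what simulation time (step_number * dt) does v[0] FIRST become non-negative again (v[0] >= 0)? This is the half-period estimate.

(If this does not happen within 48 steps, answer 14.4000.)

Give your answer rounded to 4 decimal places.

Answer: 5.4000

Derivation:
Step 0: x=[9.6000] v=[0.0000]
Step 1: x=[9.5087] v=[-0.3045]
Step 2: x=[9.3289] v=[-0.5994]
Step 3: x=[9.0663] v=[-0.8754]
Step 4: x=[8.7291] v=[-1.1239]
Step 5: x=[8.3280] v=[-1.3370]
Step 6: x=[7.8756] v=[-1.5079]
Step 7: x=[7.3862] v=[-1.6314]
Step 8: x=[6.8752] v=[-1.7035]
Step 9: x=[6.3586] v=[-1.7219]
Step 10: x=[5.8528] v=[-1.6861]
Step 11: x=[5.3736] v=[-1.5972]
Step 12: x=[4.9362] v=[-1.4579]
Step 13: x=[4.5544] v=[-1.2727]
Step 14: x=[4.2402] v=[-1.0474]
Step 15: x=[4.0035] v=[-0.7891]
Step 16: x=[3.8517] v=[-0.5060]
Step 17: x=[3.7896] v=[-0.2069]
Step 18: x=[3.8192] v=[0.0987]
First v>=0 after going negative at step 18, time=5.4000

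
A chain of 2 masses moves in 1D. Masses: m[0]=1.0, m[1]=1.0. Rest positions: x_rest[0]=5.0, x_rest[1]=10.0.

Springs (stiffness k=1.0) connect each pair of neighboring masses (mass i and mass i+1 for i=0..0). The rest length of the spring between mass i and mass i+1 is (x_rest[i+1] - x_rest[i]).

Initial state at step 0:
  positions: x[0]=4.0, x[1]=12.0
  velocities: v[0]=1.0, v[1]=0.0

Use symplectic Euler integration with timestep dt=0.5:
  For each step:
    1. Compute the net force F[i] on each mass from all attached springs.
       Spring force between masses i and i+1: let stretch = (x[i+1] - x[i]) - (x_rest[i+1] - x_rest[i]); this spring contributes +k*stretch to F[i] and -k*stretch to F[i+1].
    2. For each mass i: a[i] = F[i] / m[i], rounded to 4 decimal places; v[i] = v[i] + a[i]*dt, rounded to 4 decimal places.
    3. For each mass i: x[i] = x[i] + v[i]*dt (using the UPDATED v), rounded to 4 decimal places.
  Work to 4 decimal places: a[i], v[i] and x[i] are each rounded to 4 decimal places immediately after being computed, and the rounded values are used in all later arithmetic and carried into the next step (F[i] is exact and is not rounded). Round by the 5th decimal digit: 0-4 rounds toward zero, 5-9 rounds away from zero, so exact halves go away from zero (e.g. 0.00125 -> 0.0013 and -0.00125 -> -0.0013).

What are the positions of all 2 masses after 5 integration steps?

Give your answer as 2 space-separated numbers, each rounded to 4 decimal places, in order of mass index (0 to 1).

Answer: 7.6563 10.8438

Derivation:
Step 0: x=[4.0000 12.0000] v=[1.0000 0.0000]
Step 1: x=[5.2500 11.2500] v=[2.5000 -1.5000]
Step 2: x=[6.7500 10.2500] v=[3.0000 -2.0000]
Step 3: x=[7.8750 9.6250] v=[2.2500 -1.2500]
Step 4: x=[8.1875 9.8125] v=[0.6250 0.3750]
Step 5: x=[7.6563 10.8438] v=[-1.0625 2.0625]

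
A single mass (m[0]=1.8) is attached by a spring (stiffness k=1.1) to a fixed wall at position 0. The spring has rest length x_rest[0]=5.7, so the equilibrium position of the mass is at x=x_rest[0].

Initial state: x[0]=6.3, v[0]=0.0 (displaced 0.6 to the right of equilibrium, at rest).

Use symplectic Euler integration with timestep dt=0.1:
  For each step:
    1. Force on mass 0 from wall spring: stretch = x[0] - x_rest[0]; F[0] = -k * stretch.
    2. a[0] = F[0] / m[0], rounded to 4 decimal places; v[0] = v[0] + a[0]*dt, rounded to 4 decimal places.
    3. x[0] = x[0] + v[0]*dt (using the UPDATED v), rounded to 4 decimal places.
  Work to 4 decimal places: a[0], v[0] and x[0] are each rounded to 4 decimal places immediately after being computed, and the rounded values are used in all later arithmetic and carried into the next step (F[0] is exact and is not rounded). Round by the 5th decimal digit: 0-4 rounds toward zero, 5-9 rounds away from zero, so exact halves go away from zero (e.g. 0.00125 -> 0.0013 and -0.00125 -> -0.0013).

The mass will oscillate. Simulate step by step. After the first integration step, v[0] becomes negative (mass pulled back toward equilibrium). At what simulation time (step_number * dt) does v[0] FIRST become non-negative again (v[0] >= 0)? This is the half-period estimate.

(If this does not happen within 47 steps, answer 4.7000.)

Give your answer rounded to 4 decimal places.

Step 0: x=[6.3000] v=[0.0000]
Step 1: x=[6.2963] v=[-0.0367]
Step 2: x=[6.2890] v=[-0.0731]
Step 3: x=[6.2781] v=[-0.1091]
Step 4: x=[6.2637] v=[-0.1444]
Step 5: x=[6.2458] v=[-0.1789]
Step 6: x=[6.2246] v=[-0.2123]
Step 7: x=[6.2002] v=[-0.2444]
Step 8: x=[6.1727] v=[-0.2750]
Step 9: x=[6.1423] v=[-0.3039]
Step 10: x=[6.1092] v=[-0.3309]
Step 11: x=[6.0736] v=[-0.3559]
Step 12: x=[6.0357] v=[-0.3787]
Step 13: x=[5.9958] v=[-0.3992]
Step 14: x=[5.9541] v=[-0.4173]
Step 15: x=[5.9108] v=[-0.4328]
Step 16: x=[5.8662] v=[-0.4457]
Step 17: x=[5.8206] v=[-0.4559]
Step 18: x=[5.7743] v=[-0.4633]
Step 19: x=[5.7275] v=[-0.4678]
Step 20: x=[5.6806] v=[-0.4695]
Step 21: x=[5.6338] v=[-0.4683]
Step 22: x=[5.5874] v=[-0.4643]
Step 23: x=[5.5417] v=[-0.4574]
Step 24: x=[5.4969] v=[-0.4477]
Step 25: x=[5.4534] v=[-0.4353]
Step 26: x=[5.4114] v=[-0.4202]
Step 27: x=[5.3711] v=[-0.4026]
Step 28: x=[5.3329] v=[-0.3825]
Step 29: x=[5.2969] v=[-0.3601]
Step 30: x=[5.2634] v=[-0.3355]
Step 31: x=[5.2325] v=[-0.3088]
Step 32: x=[5.2045] v=[-0.2802]
Step 33: x=[5.1795] v=[-0.2499]
Step 34: x=[5.1577] v=[-0.2181]
Step 35: x=[5.1392] v=[-0.1850]
Step 36: x=[5.1241] v=[-0.1507]
Step 37: x=[5.1126] v=[-0.1155]
Step 38: x=[5.1046] v=[-0.0796]
Step 39: x=[5.1003] v=[-0.0432]
Step 40: x=[5.0996] v=[-0.0066]
Step 41: x=[5.1026] v=[0.0301]
First v>=0 after going negative at step 41, time=4.1000

Answer: 4.1000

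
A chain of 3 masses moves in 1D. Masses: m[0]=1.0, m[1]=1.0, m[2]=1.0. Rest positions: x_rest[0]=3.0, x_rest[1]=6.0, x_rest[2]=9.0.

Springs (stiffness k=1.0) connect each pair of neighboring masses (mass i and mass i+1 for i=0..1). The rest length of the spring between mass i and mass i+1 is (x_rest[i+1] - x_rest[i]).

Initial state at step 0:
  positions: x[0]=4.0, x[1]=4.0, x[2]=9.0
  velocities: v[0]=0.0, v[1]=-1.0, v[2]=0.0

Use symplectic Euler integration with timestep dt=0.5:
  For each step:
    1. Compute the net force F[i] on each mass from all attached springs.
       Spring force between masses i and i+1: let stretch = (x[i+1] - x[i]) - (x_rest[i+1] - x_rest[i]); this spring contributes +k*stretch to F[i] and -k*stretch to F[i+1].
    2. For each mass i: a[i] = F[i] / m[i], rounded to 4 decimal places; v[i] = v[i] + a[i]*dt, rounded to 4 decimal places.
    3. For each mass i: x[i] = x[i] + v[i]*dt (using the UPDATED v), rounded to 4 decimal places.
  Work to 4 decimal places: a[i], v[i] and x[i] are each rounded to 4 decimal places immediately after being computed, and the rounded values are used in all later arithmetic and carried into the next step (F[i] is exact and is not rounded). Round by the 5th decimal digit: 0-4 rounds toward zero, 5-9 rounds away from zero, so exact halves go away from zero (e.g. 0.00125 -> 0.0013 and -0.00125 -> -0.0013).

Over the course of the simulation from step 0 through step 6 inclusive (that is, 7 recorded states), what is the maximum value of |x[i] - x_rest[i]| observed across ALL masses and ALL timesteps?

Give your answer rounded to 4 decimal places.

Answer: 2.6521

Derivation:
Step 0: x=[4.0000 4.0000 9.0000] v=[0.0000 -1.0000 0.0000]
Step 1: x=[3.2500 4.7500 8.5000] v=[-1.5000 1.5000 -1.0000]
Step 2: x=[2.1250 6.0625 7.8125] v=[-2.2500 2.6250 -1.3750]
Step 3: x=[1.2344 6.8282 7.4375] v=[-1.7813 1.5313 -0.7500]
Step 4: x=[0.9922 6.3477 7.6602] v=[-0.4844 -0.9610 0.4454]
Step 5: x=[1.3389 4.8565 8.3048] v=[0.6934 -2.9825 1.2892]
Step 6: x=[1.8150 3.3479 8.8374] v=[0.9522 -3.0172 1.0651]
Max displacement = 2.6521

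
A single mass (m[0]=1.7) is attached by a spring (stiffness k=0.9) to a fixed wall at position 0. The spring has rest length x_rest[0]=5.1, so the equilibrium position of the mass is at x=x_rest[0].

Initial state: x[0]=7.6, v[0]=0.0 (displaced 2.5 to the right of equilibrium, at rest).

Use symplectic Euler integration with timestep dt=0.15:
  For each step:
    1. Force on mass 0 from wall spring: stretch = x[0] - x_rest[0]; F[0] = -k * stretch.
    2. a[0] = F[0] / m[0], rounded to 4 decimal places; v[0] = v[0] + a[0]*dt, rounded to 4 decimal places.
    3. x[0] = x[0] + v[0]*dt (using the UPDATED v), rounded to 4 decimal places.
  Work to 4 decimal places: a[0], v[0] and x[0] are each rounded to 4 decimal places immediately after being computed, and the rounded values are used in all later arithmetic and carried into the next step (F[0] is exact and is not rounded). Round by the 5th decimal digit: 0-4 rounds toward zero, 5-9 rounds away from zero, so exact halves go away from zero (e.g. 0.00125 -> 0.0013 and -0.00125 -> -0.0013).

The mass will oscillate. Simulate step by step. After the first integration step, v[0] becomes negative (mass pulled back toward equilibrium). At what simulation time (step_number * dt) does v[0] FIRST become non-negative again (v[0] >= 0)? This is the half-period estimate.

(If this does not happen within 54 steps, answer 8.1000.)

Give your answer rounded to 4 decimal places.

Answer: 4.3500

Derivation:
Step 0: x=[7.6000] v=[0.0000]
Step 1: x=[7.5702] v=[-0.1985]
Step 2: x=[7.5110] v=[-0.3947]
Step 3: x=[7.4231] v=[-0.5862]
Step 4: x=[7.3075] v=[-0.7707]
Step 5: x=[7.1656] v=[-0.9460]
Step 6: x=[6.9991] v=[-1.1100]
Step 7: x=[6.8100] v=[-1.2608]
Step 8: x=[6.6005] v=[-1.3966]
Step 9: x=[6.3731] v=[-1.5158]
Step 10: x=[6.1306] v=[-1.6169]
Step 11: x=[5.8758] v=[-1.6987]
Step 12: x=[5.6118] v=[-1.7603]
Step 13: x=[5.3417] v=[-1.8010]
Step 14: x=[5.0687] v=[-1.8202]
Step 15: x=[4.7960] v=[-1.8177]
Step 16: x=[4.5270] v=[-1.7936]
Step 17: x=[4.2648] v=[-1.7481]
Step 18: x=[4.0125] v=[-1.6818]
Step 19: x=[3.7732] v=[-1.5954]
Step 20: x=[3.5497] v=[-1.4900]
Step 21: x=[3.3447] v=[-1.3669]
Step 22: x=[3.1606] v=[-1.2275]
Step 23: x=[2.9996] v=[-1.0735]
Step 24: x=[2.8636] v=[-0.9067]
Step 25: x=[2.7542] v=[-0.7291]
Step 26: x=[2.6728] v=[-0.5428]
Step 27: x=[2.6203] v=[-0.3501]
Step 28: x=[2.5973] v=[-0.1532]
Step 29: x=[2.6041] v=[0.0456]
First v>=0 after going negative at step 29, time=4.3500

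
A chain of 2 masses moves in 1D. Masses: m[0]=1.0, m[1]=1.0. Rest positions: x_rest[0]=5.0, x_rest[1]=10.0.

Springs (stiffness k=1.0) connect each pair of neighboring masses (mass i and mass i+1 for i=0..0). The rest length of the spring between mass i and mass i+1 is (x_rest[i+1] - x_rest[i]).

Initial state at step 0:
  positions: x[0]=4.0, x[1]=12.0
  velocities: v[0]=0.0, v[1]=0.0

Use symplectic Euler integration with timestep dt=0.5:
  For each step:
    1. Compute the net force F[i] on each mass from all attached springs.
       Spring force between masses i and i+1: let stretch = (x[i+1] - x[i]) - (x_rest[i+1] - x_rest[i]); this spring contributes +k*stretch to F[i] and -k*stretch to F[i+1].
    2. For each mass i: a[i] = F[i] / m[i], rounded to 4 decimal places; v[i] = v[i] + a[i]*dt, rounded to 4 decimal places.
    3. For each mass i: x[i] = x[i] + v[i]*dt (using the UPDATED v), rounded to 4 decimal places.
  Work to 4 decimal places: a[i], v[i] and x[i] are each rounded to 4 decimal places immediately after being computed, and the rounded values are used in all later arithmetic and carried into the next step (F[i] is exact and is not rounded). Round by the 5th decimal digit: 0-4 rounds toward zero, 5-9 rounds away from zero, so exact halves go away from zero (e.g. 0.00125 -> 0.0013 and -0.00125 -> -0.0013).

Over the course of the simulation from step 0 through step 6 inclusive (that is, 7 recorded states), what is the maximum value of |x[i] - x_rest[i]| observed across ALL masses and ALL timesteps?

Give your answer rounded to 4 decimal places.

Step 0: x=[4.0000 12.0000] v=[0.0000 0.0000]
Step 1: x=[4.7500 11.2500] v=[1.5000 -1.5000]
Step 2: x=[5.8750 10.1250] v=[2.2500 -2.2500]
Step 3: x=[6.8125 9.1875] v=[1.8750 -1.8750]
Step 4: x=[7.0938 8.9063] v=[0.5625 -0.5625]
Step 5: x=[6.5782 9.4220] v=[-1.0313 1.0313]
Step 6: x=[5.5235 10.4767] v=[-2.1094 2.1094]
Max displacement = 2.0938

Answer: 2.0938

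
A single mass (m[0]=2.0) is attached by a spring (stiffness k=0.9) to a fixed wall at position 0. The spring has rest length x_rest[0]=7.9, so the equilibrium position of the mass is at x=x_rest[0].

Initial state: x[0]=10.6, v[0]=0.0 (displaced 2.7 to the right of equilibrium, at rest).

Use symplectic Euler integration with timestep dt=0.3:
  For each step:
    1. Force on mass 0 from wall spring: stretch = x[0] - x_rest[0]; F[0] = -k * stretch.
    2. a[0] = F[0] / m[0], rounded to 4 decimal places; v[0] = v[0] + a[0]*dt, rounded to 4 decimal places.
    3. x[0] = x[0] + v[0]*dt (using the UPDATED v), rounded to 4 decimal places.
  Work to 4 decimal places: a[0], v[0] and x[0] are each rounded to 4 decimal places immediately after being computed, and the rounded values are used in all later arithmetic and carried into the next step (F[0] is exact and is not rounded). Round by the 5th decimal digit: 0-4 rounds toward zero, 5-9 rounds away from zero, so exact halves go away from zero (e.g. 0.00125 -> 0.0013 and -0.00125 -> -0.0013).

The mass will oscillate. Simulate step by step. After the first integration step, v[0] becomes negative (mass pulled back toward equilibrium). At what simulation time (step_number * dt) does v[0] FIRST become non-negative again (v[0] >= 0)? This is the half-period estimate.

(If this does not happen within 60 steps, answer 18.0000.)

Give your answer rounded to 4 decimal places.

Step 0: x=[10.6000] v=[0.0000]
Step 1: x=[10.4907] v=[-0.3645]
Step 2: x=[10.2764] v=[-0.7142]
Step 3: x=[9.9659] v=[-1.0350]
Step 4: x=[9.5717] v=[-1.3139]
Step 5: x=[9.1098] v=[-1.5396]
Step 6: x=[8.5989] v=[-1.7029]
Step 7: x=[8.0597] v=[-1.7973]
Step 8: x=[7.5140] v=[-1.8189]
Step 9: x=[6.9840] v=[-1.7668]
Step 10: x=[6.4911] v=[-1.6431]
Step 11: x=[6.0552] v=[-1.4529]
Step 12: x=[5.6941] v=[-1.2038]
Step 13: x=[5.4223] v=[-0.9060]
Step 14: x=[5.2509] v=[-0.5715]
Step 15: x=[5.1867] v=[-0.2139]
Step 16: x=[5.2324] v=[0.1524]
First v>=0 after going negative at step 16, time=4.8000

Answer: 4.8000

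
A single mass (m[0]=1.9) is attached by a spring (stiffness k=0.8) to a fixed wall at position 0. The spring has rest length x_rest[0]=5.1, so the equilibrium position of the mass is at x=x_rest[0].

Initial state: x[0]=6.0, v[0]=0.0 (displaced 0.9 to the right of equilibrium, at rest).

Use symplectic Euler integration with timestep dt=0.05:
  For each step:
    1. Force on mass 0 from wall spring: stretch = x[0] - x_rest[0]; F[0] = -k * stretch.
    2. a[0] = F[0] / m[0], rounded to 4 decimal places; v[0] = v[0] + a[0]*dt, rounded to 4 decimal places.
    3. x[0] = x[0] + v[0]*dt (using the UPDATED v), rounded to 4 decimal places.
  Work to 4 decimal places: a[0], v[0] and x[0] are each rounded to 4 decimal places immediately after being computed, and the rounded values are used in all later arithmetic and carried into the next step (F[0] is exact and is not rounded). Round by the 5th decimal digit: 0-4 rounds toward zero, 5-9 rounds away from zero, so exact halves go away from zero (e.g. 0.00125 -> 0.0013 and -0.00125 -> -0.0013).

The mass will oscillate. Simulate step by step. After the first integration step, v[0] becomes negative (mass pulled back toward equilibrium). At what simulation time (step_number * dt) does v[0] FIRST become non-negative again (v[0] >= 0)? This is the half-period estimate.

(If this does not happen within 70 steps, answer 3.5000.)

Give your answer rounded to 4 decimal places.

Answer: 3.5000

Derivation:
Step 0: x=[6.0000] v=[0.0000]
Step 1: x=[5.9991] v=[-0.0189]
Step 2: x=[5.9972] v=[-0.0378]
Step 3: x=[5.9944] v=[-0.0567]
Step 4: x=[5.9906] v=[-0.0755]
Step 5: x=[5.9859] v=[-0.0943]
Step 6: x=[5.9803] v=[-0.1130]
Step 7: x=[5.9737] v=[-0.1315]
Step 8: x=[5.9662] v=[-0.1499]
Step 9: x=[5.9578] v=[-0.1681]
Step 10: x=[5.9485] v=[-0.1862]
Step 11: x=[5.9383] v=[-0.2041]
Step 12: x=[5.9272] v=[-0.2218]
Step 13: x=[5.9152] v=[-0.2392]
Step 14: x=[5.9024] v=[-0.2564]
Step 15: x=[5.8887] v=[-0.2733]
Step 16: x=[5.8742] v=[-0.2899]
Step 17: x=[5.8589] v=[-0.3062]
Step 18: x=[5.8428] v=[-0.3222]
Step 19: x=[5.8259] v=[-0.3378]
Step 20: x=[5.8082] v=[-0.3531]
Step 21: x=[5.7898] v=[-0.3680]
Step 22: x=[5.7707] v=[-0.3825]
Step 23: x=[5.7509] v=[-0.3966]
Step 24: x=[5.7304] v=[-0.4103]
Step 25: x=[5.7092] v=[-0.4236]
Step 26: x=[5.6874] v=[-0.4364]
Step 27: x=[5.6650] v=[-0.4488]
Step 28: x=[5.6420] v=[-0.4607]
Step 29: x=[5.6184] v=[-0.4721]
Step 30: x=[5.5943] v=[-0.4830]
Step 31: x=[5.5696] v=[-0.4934]
Step 32: x=[5.5444] v=[-0.5033]
Step 33: x=[5.5188] v=[-0.5127]
Step 34: x=[5.4927] v=[-0.5215]
Step 35: x=[5.4662] v=[-0.5298]
Step 36: x=[5.4393] v=[-0.5375]
Step 37: x=[5.4121] v=[-0.5446]
Step 38: x=[5.3845] v=[-0.5512]
Step 39: x=[5.3566] v=[-0.5572]
Step 40: x=[5.3285] v=[-0.5626]
Step 41: x=[5.3001] v=[-0.5674]
Step 42: x=[5.2715] v=[-0.5716]
Step 43: x=[5.2427] v=[-0.5752]
Step 44: x=[5.2138] v=[-0.5782]
Step 45: x=[5.1848] v=[-0.5806]
Step 46: x=[5.1557] v=[-0.5824]
Step 47: x=[5.1265] v=[-0.5836]
Step 48: x=[5.0973] v=[-0.5842]
Step 49: x=[5.0681] v=[-0.5841]
Step 50: x=[5.0389] v=[-0.5834]
Step 51: x=[5.0098] v=[-0.5821]
Step 52: x=[4.9808] v=[-0.5802]
Step 53: x=[4.9519] v=[-0.5777]
Step 54: x=[4.9232] v=[-0.5746]
Step 55: x=[4.8947] v=[-0.5709]
Step 56: x=[4.8664] v=[-0.5666]
Step 57: x=[4.8383] v=[-0.5617]
Step 58: x=[4.8105] v=[-0.5562]
Step 59: x=[4.7830] v=[-0.5501]
Step 60: x=[4.7558] v=[-0.5434]
Step 61: x=[4.7290] v=[-0.5362]
Step 62: x=[4.7026] v=[-0.5284]
Step 63: x=[4.6766] v=[-0.5200]
Step 64: x=[4.6510] v=[-0.5111]
Step 65: x=[4.6259] v=[-0.5016]
Step 66: x=[4.6013] v=[-0.4916]
Step 67: x=[4.5772] v=[-0.4811]
Step 68: x=[4.5537] v=[-0.4701]
Step 69: x=[4.5308] v=[-0.4586]
Step 70: x=[4.5085] v=[-0.4466]
v[0] did not become non-negative within 70 steps; using fallback time=3.5000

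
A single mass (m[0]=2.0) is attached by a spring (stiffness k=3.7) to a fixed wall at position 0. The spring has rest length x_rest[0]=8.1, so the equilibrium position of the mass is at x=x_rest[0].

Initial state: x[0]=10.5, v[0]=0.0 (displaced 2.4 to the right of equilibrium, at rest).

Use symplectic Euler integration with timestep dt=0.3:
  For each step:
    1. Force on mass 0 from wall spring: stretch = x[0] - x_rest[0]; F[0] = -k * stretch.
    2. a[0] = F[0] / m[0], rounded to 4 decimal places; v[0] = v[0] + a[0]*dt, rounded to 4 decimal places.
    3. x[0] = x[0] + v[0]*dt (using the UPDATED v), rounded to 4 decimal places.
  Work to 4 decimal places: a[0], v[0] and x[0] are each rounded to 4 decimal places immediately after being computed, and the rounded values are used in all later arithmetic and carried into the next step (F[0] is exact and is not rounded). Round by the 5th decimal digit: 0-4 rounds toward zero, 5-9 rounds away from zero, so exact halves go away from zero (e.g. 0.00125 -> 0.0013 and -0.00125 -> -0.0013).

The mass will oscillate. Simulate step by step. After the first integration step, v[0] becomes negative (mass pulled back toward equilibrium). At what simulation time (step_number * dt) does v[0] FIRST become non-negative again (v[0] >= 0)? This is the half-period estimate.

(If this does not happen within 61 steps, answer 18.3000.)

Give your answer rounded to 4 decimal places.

Step 0: x=[10.5000] v=[0.0000]
Step 1: x=[10.1004] v=[-1.3320]
Step 2: x=[9.3677] v=[-2.4422]
Step 3: x=[8.4240] v=[-3.1458]
Step 4: x=[7.4263] v=[-3.3256]
Step 5: x=[6.5408] v=[-2.9517]
Step 6: x=[5.9149] v=[-2.0864]
Step 7: x=[5.6528] v=[-0.8737]
Step 8: x=[5.7982] v=[0.4845]
First v>=0 after going negative at step 8, time=2.4000

Answer: 2.4000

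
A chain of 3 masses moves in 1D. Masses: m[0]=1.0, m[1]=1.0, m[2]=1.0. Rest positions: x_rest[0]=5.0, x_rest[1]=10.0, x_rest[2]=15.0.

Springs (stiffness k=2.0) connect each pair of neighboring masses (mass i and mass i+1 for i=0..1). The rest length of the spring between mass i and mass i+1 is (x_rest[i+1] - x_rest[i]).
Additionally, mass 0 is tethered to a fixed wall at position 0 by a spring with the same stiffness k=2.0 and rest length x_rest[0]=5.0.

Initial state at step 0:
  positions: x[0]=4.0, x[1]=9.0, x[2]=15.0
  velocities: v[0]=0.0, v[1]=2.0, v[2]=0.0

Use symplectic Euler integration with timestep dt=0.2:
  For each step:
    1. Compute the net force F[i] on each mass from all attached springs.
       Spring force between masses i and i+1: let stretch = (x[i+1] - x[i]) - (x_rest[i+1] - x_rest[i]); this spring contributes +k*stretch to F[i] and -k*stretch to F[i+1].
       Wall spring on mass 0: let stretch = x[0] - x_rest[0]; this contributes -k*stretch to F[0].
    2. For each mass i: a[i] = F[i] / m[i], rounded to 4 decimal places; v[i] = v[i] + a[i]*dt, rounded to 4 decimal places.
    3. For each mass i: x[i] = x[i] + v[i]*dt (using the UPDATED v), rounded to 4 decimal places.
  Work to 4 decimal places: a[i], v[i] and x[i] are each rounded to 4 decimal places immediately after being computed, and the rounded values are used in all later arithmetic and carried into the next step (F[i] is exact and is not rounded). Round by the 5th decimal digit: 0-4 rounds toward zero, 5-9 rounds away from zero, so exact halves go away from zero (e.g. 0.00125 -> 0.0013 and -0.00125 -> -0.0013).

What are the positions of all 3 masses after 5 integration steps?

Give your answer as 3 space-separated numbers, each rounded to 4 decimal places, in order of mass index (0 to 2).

Step 0: x=[4.0000 9.0000 15.0000] v=[0.0000 2.0000 0.0000]
Step 1: x=[4.0800 9.4800 14.9200] v=[0.4000 2.4000 -0.4000]
Step 2: x=[4.2656 9.9632 14.8048] v=[0.9280 2.4160 -0.5760]
Step 3: x=[4.5658 10.3779 14.7023] v=[1.5008 2.0736 -0.5126]
Step 4: x=[4.9657 10.6736 14.6538] v=[1.9993 1.4785 -0.2424]
Step 5: x=[5.4249 10.8311 14.6869] v=[2.2962 0.7874 0.1655]

Answer: 5.4249 10.8311 14.6869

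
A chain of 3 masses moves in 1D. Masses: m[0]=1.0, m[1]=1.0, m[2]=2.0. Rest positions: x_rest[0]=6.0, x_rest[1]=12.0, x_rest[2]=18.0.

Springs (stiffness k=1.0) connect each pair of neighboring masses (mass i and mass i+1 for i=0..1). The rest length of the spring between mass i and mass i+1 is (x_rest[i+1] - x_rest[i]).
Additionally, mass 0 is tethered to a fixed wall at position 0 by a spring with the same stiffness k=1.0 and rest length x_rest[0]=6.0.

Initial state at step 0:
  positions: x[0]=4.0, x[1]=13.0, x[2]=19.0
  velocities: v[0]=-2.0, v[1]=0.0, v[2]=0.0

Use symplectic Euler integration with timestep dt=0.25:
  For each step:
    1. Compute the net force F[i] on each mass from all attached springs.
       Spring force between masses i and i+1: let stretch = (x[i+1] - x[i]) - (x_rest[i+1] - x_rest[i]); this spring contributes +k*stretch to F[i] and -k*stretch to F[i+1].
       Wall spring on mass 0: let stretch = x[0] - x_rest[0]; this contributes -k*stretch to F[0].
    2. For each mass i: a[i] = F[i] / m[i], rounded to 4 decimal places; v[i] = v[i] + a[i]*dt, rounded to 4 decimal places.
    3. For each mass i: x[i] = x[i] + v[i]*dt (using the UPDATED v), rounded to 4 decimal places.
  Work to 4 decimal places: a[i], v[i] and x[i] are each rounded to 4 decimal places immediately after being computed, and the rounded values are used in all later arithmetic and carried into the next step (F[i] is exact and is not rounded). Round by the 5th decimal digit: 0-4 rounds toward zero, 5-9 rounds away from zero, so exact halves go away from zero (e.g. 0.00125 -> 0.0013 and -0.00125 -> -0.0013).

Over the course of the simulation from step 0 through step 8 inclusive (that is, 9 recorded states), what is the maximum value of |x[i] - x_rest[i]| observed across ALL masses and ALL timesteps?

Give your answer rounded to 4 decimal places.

Step 0: x=[4.0000 13.0000 19.0000] v=[-2.0000 0.0000 0.0000]
Step 1: x=[3.8125 12.8125 19.0000] v=[-0.7500 -0.7500 0.0000]
Step 2: x=[3.9492 12.4492 18.9941] v=[0.5469 -1.4531 -0.0235]
Step 3: x=[4.3704 11.9637 18.9712] v=[1.6846 -1.9419 -0.0916]
Step 4: x=[4.9930 11.4416 18.9168] v=[2.4903 -2.0884 -0.2176]
Step 5: x=[5.7066 10.9837 18.8163] v=[2.8542 -1.8318 -0.4020]
Step 6: x=[6.3933 10.6855 18.6585] v=[2.7468 -1.1929 -0.6311]
Step 7: x=[6.9487 10.6173 18.4391] v=[2.2215 -0.2727 -0.8777]
Step 8: x=[7.2991 10.8087 18.1628] v=[1.4015 0.7656 -1.1054]
Max displacement = 2.1875

Answer: 2.1875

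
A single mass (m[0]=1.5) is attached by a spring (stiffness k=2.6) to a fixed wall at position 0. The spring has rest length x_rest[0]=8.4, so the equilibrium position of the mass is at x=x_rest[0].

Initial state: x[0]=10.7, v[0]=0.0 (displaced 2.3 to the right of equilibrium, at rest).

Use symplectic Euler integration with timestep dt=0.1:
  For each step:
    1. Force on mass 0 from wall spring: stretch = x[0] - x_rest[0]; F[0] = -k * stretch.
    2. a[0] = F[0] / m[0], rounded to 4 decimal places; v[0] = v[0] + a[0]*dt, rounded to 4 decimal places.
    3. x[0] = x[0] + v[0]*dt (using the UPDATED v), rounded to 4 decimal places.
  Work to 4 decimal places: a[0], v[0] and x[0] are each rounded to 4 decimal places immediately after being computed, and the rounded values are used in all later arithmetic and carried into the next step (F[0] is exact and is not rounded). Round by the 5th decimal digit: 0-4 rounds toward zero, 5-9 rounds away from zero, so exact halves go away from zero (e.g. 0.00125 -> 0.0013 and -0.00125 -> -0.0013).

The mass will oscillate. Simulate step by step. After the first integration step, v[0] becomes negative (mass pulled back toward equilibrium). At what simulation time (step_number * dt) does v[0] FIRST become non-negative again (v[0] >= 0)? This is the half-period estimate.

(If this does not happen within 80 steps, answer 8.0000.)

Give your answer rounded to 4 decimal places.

Answer: 2.4000

Derivation:
Step 0: x=[10.7000] v=[0.0000]
Step 1: x=[10.6601] v=[-0.3987]
Step 2: x=[10.5811] v=[-0.7905]
Step 3: x=[10.4642] v=[-1.1686]
Step 4: x=[10.3116] v=[-1.5264]
Step 5: x=[10.1258] v=[-1.8577]
Step 6: x=[9.9101] v=[-2.1568]
Step 7: x=[9.6682] v=[-2.4186]
Step 8: x=[9.4044] v=[-2.6384]
Step 9: x=[9.1232] v=[-2.8125]
Step 10: x=[8.8294] v=[-2.9379]
Step 11: x=[8.5282] v=[-3.0123]
Step 12: x=[8.2248] v=[-3.0345]
Step 13: x=[7.9244] v=[-3.0041]
Step 14: x=[7.6322] v=[-2.9217]
Step 15: x=[7.3533] v=[-2.7886]
Step 16: x=[7.0926] v=[-2.6072]
Step 17: x=[6.8545] v=[-2.3806]
Step 18: x=[6.6432] v=[-2.1127]
Step 19: x=[6.4624] v=[-1.8082]
Step 20: x=[6.3152] v=[-1.4724]
Step 21: x=[6.2041] v=[-1.1110]
Step 22: x=[6.1311] v=[-0.7304]
Step 23: x=[6.0974] v=[-0.3371]
Step 24: x=[6.1036] v=[0.0620]
First v>=0 after going negative at step 24, time=2.4000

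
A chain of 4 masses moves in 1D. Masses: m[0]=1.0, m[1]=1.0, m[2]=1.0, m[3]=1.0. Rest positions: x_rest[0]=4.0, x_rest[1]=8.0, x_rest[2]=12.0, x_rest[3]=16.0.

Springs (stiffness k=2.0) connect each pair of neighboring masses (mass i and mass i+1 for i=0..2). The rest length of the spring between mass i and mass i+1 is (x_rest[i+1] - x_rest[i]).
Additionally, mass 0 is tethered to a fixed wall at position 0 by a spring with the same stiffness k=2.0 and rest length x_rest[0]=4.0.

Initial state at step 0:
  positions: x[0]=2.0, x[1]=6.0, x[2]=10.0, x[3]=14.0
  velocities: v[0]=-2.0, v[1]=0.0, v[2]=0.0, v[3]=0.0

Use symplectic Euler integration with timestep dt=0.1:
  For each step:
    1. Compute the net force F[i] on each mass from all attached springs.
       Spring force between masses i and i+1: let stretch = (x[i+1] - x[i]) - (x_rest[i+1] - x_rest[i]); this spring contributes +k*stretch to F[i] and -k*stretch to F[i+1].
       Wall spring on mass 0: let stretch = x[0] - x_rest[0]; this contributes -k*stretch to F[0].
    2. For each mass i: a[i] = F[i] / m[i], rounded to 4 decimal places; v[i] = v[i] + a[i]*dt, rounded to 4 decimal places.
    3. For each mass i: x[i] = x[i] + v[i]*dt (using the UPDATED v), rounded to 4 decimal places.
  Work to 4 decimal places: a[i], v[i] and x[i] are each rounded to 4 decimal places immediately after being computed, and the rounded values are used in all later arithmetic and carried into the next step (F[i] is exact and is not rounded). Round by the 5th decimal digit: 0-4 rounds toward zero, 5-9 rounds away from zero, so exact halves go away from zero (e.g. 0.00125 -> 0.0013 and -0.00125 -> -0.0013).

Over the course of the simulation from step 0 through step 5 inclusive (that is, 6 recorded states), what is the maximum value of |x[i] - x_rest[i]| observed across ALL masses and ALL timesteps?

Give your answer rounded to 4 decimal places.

Answer: 2.3458

Derivation:
Step 0: x=[2.0000 6.0000 10.0000 14.0000] v=[-2.0000 0.0000 0.0000 0.0000]
Step 1: x=[1.8400 6.0000 10.0000 14.0000] v=[-1.6000 0.0000 0.0000 0.0000]
Step 2: x=[1.7264 5.9968 10.0000 14.0000] v=[-1.1360 -0.0320 0.0000 0.0000]
Step 3: x=[1.6637 5.9883 9.9999 14.0000] v=[-0.6272 -0.0854 -0.0006 0.0000]
Step 4: x=[1.6542 5.9735 9.9996 14.0000] v=[-0.0950 -0.1480 -0.0029 0.0000]
Step 5: x=[1.6980 5.9528 9.9988 14.0000] v=[0.4380 -0.2066 -0.0080 -0.0001]
Max displacement = 2.3458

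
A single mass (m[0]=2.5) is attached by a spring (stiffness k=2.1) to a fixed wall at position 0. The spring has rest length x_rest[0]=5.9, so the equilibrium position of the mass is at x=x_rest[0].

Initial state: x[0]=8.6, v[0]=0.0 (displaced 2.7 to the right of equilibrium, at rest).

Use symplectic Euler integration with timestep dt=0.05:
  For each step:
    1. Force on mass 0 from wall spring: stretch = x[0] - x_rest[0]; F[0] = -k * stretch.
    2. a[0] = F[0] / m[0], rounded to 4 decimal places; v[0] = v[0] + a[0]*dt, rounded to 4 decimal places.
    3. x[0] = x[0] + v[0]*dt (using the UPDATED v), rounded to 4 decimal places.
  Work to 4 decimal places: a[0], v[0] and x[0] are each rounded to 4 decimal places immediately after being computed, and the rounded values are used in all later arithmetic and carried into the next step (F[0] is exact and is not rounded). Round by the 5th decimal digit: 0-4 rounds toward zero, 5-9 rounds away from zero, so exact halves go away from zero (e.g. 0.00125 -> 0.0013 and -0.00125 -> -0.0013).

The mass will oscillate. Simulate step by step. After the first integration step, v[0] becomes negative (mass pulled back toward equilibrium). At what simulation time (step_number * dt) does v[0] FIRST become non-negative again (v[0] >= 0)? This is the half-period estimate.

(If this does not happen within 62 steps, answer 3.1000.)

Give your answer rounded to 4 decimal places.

Answer: 3.1000

Derivation:
Step 0: x=[8.6000] v=[0.0000]
Step 1: x=[8.5943] v=[-0.1134]
Step 2: x=[8.5830] v=[-0.2266]
Step 3: x=[8.5660] v=[-0.3393]
Step 4: x=[8.5434] v=[-0.4513]
Step 5: x=[8.5153] v=[-0.5623]
Step 6: x=[8.4817] v=[-0.6721]
Step 7: x=[8.4427] v=[-0.7805]
Step 8: x=[8.3983] v=[-0.8873]
Step 9: x=[8.3487] v=[-0.9922]
Step 10: x=[8.2940] v=[-1.0950]
Step 11: x=[8.2342] v=[-1.1956]
Step 12: x=[8.1695] v=[-1.2936]
Step 13: x=[8.1001] v=[-1.3889]
Step 14: x=[8.0260] v=[-1.4813]
Step 15: x=[7.9475] v=[-1.5706]
Step 16: x=[7.8647] v=[-1.6566]
Step 17: x=[7.7777] v=[-1.7391]
Step 18: x=[7.6868] v=[-1.8180]
Step 19: x=[7.5922] v=[-1.8930]
Step 20: x=[7.4940] v=[-1.9641]
Step 21: x=[7.3924] v=[-2.0311]
Step 22: x=[7.2877] v=[-2.0938]
Step 23: x=[7.1801] v=[-2.1521]
Step 24: x=[7.0698] v=[-2.2059]
Step 25: x=[6.9571] v=[-2.2550]
Step 26: x=[6.8421] v=[-2.2994]
Step 27: x=[6.7252] v=[-2.3390]
Step 28: x=[6.6065] v=[-2.3737]
Step 29: x=[6.4863] v=[-2.4034]
Step 30: x=[6.3649] v=[-2.4280]
Step 31: x=[6.2425] v=[-2.4475]
Step 32: x=[6.1194] v=[-2.4619]
Step 33: x=[5.9958] v=[-2.4711]
Step 34: x=[5.8720] v=[-2.4751]
Step 35: x=[5.7483] v=[-2.4739]
Step 36: x=[5.6249] v=[-2.4675]
Step 37: x=[5.5021] v=[-2.4559]
Step 38: x=[5.3801] v=[-2.4392]
Step 39: x=[5.2592] v=[-2.4174]
Step 40: x=[5.1397] v=[-2.3905]
Step 41: x=[5.0218] v=[-2.3586]
Step 42: x=[4.9057] v=[-2.3217]
Step 43: x=[4.7917] v=[-2.2799]
Step 44: x=[4.6800] v=[-2.2334]
Step 45: x=[4.5709] v=[-2.1822]
Step 46: x=[4.4646] v=[-2.1264]
Step 47: x=[4.3613] v=[-2.0661]
Step 48: x=[4.2612] v=[-2.0015]
Step 49: x=[4.1646] v=[-1.9327]
Step 50: x=[4.0716] v=[-1.8598]
Step 51: x=[3.9825] v=[-1.7830]
Step 52: x=[3.8974] v=[-1.7025]
Step 53: x=[3.8165] v=[-1.6184]
Step 54: x=[3.7400] v=[-1.5309]
Step 55: x=[3.6680] v=[-1.4402]
Step 56: x=[3.6007] v=[-1.3465]
Step 57: x=[3.5382] v=[-1.2499]
Step 58: x=[3.4807] v=[-1.1507]
Step 59: x=[3.4282] v=[-1.0491]
Step 60: x=[3.3809] v=[-0.9453]
Step 61: x=[3.3389] v=[-0.8395]
Step 62: x=[3.3023] v=[-0.7319]
v[0] did not become non-negative within 62 steps; using fallback time=3.1000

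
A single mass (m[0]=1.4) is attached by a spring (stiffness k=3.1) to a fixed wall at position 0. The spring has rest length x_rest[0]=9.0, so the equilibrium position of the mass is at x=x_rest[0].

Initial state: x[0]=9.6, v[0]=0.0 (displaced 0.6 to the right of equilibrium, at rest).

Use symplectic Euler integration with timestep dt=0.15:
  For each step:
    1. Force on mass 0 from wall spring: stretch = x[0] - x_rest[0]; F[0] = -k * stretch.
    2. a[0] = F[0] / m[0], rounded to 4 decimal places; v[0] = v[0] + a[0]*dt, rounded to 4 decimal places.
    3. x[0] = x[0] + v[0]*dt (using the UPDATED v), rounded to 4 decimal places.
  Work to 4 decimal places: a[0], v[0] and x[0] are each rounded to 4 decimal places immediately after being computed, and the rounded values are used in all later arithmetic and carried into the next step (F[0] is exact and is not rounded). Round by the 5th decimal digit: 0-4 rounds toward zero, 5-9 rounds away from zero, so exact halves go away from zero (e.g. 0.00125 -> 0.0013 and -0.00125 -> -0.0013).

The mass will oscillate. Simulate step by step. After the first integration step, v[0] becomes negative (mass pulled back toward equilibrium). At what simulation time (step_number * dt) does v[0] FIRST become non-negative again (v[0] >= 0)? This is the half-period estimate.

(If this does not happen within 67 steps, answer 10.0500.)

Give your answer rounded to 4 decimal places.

Answer: 2.2500

Derivation:
Step 0: x=[9.6000] v=[0.0000]
Step 1: x=[9.5701] v=[-0.1993]
Step 2: x=[9.5118] v=[-0.3887]
Step 3: x=[9.4280] v=[-0.5587]
Step 4: x=[9.3229] v=[-0.7009]
Step 5: x=[9.2017] v=[-0.8082]
Step 6: x=[9.0704] v=[-0.8752]
Step 7: x=[8.9356] v=[-0.8986]
Step 8: x=[8.8040] v=[-0.8772]
Step 9: x=[8.6822] v=[-0.8121]
Step 10: x=[8.5762] v=[-0.7065]
Step 11: x=[8.4913] v=[-0.5657]
Step 12: x=[8.4318] v=[-0.3967]
Step 13: x=[8.4006] v=[-0.2080]
Step 14: x=[8.3993] v=[-0.0089]
Step 15: x=[8.4279] v=[0.1906]
First v>=0 after going negative at step 15, time=2.2500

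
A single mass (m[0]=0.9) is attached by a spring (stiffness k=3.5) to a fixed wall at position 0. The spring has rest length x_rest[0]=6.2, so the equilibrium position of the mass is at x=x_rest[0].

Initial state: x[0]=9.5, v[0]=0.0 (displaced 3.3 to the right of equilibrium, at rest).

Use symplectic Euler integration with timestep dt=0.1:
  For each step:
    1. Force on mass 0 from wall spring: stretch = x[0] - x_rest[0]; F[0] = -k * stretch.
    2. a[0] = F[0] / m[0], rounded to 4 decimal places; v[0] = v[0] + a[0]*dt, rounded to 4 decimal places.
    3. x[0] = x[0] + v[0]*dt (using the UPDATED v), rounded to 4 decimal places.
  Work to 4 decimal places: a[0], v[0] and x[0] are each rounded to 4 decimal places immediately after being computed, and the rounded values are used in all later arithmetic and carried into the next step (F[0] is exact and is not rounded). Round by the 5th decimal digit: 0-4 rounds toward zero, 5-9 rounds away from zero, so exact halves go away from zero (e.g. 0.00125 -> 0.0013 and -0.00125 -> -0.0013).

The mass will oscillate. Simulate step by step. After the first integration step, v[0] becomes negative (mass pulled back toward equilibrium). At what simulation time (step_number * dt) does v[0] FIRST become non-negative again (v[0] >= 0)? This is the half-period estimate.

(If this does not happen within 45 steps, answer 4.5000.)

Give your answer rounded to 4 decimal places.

Answer: 1.6000

Derivation:
Step 0: x=[9.5000] v=[0.0000]
Step 1: x=[9.3717] v=[-1.2833]
Step 2: x=[9.1200] v=[-2.5167]
Step 3: x=[8.7548] v=[-3.6523]
Step 4: x=[8.2902] v=[-4.6458]
Step 5: x=[7.7443] v=[-5.4587]
Step 6: x=[7.1384] v=[-6.0593]
Step 7: x=[6.4960] v=[-6.4242]
Step 8: x=[5.8421] v=[-6.5393]
Step 9: x=[5.2021] v=[-6.4001]
Step 10: x=[4.6009] v=[-6.0120]
Step 11: x=[4.0619] v=[-5.3901]
Step 12: x=[3.6060] v=[-4.5586]
Step 13: x=[3.2510] v=[-3.5498]
Step 14: x=[3.0107] v=[-2.4030]
Step 15: x=[2.8944] v=[-1.1627]
Step 16: x=[2.9067] v=[0.1228]
First v>=0 after going negative at step 16, time=1.6000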